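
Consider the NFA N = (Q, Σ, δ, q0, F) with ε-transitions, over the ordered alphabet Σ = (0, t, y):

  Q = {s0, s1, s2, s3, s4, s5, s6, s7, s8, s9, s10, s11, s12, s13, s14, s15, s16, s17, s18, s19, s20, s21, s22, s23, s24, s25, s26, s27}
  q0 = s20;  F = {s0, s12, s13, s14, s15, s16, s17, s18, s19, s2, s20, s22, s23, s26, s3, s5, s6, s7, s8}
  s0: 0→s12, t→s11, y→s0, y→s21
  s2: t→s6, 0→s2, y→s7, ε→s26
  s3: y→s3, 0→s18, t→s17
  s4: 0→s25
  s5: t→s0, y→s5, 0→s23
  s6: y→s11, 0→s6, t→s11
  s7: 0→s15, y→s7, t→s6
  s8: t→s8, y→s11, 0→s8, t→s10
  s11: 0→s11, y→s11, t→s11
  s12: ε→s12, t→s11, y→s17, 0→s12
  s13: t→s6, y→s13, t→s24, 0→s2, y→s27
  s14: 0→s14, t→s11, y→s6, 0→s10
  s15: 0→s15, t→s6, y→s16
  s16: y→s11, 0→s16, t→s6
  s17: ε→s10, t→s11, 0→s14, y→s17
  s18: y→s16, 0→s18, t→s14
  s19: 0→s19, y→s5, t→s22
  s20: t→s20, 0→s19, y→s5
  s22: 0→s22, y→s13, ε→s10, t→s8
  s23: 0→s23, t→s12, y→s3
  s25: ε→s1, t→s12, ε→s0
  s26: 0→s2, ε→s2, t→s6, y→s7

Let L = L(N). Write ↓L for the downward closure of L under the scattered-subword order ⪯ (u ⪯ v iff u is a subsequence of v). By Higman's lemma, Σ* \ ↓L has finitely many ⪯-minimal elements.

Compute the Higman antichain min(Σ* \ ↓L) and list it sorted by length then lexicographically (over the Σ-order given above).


A = [ytt, 0tty, y0y0yy].

|Q|=28, |F|=19, |δ|=74 (7 ε).
min D↑ (19 st, q0=0, F={10}): 0:0→1,t→0,y→2 1:0→1,t→3,y→2 2:0→4,t→5,y→2 3:0→3,t→6,y→7 4:0→4,t→8,y→9 5:0→8,t→10,y→5 6:0→6,t→6,y→10 7:0→11,t→12,y→7 8:0→8,t→10,y→13 9:0→14,t→13,y→9 10:0→10,t→10,y→10 11:0→11,t→12,y→15 12:0→12,t→10,y→10 13:0→16,t→10,y→13 14:0→14,t→16,y→17 15:0→18,t→12,y→15 16:0→16,t→10,y→12 17:0→17,t→12,y→10 18:0→18,t→12,y→17.
'ytt': |S_i|=[24, 20, 9, 1] end={s11} ∉↓L; 3/3 deletions ∈↓L.
'0tty': |S_i|=[24, 23, 18, 5, 1] end={s11} — reject; 4/4 single-dels accept.
'y0y0yy': run [24, 20, 14, 10, 7, 3, 1] end={s11} rej; 6/6 del acc.
3 minimals (antichain).


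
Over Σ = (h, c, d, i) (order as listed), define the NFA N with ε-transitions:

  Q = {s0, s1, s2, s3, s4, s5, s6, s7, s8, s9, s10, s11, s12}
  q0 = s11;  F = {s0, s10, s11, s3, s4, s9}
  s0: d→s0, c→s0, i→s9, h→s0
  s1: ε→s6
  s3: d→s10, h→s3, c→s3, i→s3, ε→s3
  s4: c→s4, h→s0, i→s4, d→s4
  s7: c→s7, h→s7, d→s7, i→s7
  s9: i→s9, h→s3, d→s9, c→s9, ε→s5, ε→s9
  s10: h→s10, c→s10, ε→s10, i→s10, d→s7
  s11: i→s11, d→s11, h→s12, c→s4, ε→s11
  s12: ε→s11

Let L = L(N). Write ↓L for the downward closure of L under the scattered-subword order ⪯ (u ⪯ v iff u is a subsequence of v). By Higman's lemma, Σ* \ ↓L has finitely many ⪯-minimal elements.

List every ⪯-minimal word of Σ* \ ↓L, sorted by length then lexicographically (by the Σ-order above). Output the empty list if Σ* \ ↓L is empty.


|Q|=13, |F|=6, |δ|=35 (7 ε).
min D↑ (7 st, q0=0, F={6}): 0:h→0,c→1,d→0,i→0 1:h→2,c→1,d→1,i→1 2:h→2,c→2,d→2,i→3 3:h→4,c→3,d→3,i→3 4:h→4,c→4,d→5,i→4 5:h→5,c→5,d→6,i→5 6:h→6,c→6,d→6,i→6.
'chihdd': N↓-sim [9, 7, 6, 5, 3, 2, 1] end={s7} rej; 6/6 del acc.
1 minimals (antichain).

min(Σ*\↓L) = [chihdd].


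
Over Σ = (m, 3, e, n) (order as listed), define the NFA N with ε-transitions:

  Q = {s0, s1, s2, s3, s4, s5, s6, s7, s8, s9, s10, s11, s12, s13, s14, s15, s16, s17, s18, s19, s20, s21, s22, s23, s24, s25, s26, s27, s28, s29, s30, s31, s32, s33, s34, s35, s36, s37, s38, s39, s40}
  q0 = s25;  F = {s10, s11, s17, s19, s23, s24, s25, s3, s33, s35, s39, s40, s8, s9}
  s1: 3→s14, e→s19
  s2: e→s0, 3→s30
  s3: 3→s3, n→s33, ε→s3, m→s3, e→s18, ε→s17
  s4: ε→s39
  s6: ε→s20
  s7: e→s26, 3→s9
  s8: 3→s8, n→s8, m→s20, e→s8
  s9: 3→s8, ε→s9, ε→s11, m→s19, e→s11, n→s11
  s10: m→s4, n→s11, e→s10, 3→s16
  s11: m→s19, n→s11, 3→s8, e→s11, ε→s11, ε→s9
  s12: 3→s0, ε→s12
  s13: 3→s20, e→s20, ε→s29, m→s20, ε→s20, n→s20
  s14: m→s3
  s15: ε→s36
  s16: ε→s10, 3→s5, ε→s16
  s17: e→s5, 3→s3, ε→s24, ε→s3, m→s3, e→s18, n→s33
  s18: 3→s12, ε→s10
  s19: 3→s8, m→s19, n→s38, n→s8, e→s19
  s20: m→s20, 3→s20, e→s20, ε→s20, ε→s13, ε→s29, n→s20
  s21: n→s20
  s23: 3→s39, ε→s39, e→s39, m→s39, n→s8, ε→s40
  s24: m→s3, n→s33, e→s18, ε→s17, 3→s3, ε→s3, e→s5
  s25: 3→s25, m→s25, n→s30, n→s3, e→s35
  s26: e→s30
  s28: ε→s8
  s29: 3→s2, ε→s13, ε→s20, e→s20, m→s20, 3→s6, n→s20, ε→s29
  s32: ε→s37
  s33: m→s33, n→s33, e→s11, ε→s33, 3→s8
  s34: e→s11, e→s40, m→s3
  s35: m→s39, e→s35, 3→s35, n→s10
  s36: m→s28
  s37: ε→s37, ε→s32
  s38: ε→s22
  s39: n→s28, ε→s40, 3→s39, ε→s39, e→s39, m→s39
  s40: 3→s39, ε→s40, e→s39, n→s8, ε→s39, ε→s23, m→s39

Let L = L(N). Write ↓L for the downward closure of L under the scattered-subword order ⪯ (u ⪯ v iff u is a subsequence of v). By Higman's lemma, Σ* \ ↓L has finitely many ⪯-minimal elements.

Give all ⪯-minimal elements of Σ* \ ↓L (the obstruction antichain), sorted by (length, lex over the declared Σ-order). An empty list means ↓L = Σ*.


min(Σ*\↓L) = [emnm, nn3m].

|Q|=41, |F|=14, |δ|=127 (38 ε).
min D↑ (10 st, q0=0, F={8}): 0:m→0,3→0,e→1,n→2 1:m→3,3→1,e→1,n→4 2:m→2,3→2,e→4,n→5 3:m→3,3→3,e→3,n→6 4:m→3,3→4,e→4,n→7 5:m→5,3→6,e→7,n→5 6:m→8,3→6,e→6,n→6 7:m→9,3→6,e→7,n→7 8:m→8,3→8,e→8,n→8 9:m→9,3→6,e→9,n→6.
'emnm': run [29, 24, 16, 11, 7] end={s0,s13,s2,s20,s29,s30,s6} — reject; 4/4 del acc.
'nn3m': |S_i|=[29, 27, 15, 8, 7] end={s0,s13,s2,s20,s29,s30,s6} ∉↓L; 4/4 del acc.
2 minimals (antichain).


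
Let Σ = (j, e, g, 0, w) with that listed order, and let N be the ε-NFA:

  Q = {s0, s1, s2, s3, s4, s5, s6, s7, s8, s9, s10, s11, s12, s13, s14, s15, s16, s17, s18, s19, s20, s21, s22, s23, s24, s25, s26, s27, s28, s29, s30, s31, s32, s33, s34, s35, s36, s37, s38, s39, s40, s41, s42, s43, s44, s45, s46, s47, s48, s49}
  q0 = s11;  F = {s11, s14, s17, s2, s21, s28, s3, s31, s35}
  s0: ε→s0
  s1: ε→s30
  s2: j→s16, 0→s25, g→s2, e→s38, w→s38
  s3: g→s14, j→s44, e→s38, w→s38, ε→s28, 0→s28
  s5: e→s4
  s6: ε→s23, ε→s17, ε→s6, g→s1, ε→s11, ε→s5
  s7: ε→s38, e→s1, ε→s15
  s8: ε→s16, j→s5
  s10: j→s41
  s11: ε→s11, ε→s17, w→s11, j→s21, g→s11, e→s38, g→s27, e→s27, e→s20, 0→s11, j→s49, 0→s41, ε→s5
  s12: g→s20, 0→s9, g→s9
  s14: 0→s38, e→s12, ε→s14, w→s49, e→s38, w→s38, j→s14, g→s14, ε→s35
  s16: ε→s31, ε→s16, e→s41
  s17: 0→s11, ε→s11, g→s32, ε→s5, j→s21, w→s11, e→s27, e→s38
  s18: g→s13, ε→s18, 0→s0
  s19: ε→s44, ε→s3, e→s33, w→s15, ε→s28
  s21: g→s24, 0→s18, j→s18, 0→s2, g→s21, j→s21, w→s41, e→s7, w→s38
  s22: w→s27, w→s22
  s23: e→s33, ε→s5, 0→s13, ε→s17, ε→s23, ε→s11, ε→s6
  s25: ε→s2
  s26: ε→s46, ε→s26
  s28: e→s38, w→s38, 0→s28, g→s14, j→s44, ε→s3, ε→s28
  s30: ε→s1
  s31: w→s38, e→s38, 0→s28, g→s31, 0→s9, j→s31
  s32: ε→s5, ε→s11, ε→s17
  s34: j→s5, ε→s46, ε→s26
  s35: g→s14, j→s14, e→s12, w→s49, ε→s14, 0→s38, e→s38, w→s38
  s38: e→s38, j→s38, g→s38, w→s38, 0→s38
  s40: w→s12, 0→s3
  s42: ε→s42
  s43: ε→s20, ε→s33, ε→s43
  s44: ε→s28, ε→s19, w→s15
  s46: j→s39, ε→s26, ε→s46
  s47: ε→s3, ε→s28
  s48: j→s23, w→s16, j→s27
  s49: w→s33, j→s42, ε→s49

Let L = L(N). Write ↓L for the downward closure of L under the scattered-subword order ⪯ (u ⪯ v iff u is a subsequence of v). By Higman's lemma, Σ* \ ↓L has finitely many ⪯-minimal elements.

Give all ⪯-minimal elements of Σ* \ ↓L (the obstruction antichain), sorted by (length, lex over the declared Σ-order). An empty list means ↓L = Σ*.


A = [e, jw, j0j0g0].

|Q|=50, |F|=9, |δ|=144 (52 ε).
min D↑ (7 st, q0=0, F={2}): 0:j→1,e→2,g→0,0→0,w→0 1:j→1,e→2,g→1,0→3,w→2 2:j→2,e→2,g→2,0→2,w→2 3:j→4,e→2,g→3,0→3,w→2 4:j→4,e→2,g→4,0→5,w→2 5:j→5,e→2,g→6,0→5,w→2 6:j→6,e→2,g→6,0→2,w→2.
'e': run [33, 12] end={s1,s12,s15,s20,s27,s30,s33,s38,s4,s41,s7,s9} — reject; 1/1 del acc.
'jw': |S_i|=[33, 27, 6] end={s15,s33,s38,s41,s42,s49} rej; 2/2 deletions ∈↓L.
'j0j0g0': |S_i|=[33, 27, 22, 17, 14, 9, 2] end={s38,s9} — reject; 6/6 del acc.
3 words, ⪯-incomp.


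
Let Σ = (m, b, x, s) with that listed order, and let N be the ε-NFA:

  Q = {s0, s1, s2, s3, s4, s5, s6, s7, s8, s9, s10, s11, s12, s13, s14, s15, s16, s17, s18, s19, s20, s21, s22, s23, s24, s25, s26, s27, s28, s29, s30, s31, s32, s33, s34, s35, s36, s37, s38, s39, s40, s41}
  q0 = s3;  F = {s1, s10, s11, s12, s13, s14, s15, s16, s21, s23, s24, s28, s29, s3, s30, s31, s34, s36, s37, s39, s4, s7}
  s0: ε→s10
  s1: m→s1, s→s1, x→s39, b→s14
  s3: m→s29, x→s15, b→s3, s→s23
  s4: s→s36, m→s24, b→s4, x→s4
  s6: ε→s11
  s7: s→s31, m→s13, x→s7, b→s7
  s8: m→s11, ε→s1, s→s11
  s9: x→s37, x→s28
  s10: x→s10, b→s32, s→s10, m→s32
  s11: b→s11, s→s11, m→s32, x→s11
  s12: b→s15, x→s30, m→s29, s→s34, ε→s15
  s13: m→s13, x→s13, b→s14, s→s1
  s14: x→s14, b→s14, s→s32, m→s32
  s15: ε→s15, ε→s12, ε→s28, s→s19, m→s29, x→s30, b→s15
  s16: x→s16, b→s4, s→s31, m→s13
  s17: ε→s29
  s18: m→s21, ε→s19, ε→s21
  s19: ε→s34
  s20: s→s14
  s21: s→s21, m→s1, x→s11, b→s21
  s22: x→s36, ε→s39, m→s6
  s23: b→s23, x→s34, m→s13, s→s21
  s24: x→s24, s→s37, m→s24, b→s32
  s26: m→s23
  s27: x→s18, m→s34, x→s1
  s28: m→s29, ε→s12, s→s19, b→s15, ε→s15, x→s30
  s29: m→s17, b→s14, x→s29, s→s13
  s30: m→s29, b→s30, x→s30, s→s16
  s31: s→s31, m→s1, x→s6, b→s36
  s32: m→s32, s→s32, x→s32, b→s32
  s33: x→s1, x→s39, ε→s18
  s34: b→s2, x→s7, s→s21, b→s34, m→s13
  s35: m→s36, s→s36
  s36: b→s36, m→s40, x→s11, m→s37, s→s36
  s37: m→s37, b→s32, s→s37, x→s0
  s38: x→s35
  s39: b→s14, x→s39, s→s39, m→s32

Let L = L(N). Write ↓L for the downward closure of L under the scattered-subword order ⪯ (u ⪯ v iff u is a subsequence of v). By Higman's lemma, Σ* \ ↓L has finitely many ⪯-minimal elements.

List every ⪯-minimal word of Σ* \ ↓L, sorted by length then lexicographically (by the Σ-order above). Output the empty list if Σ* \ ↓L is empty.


min(Σ*\↓L) = [mbm, mbs, ssxm, xxsbmb].

|Q|=42, |F|=22, |δ|=126 (15 ε).
min D↑ (21 st, q0=0, F={9}): 0:m→1,b→0,x→2,s→3 1:m→1,b→4,x→1,s→5 2:m→1,b→2,x→6,s→7 3:m→5,b→3,x→7,s→8 4:m→9,b→4,x→4,s→9 5:m→5,b→4,x→5,s→10 6:m→1,b→6,x→6,s→11 7:m→5,b→7,x→12,s→8 8:m→10,b→8,x→13,s→8 9:m→9,b→9,x→9,s→9 10:m→10,b→4,x→14,s→10 11:m→5,b→15,x→11,s→16 12:m→5,b→12,x→12,s→16 13:m→9,b→13,x→13,s→13 14:m→9,b→4,x→14,s→14 15:m→17,b→15,x→15,s→18 16:m→10,b→18,x→13,s→16 17:m→17,b→9,x→17,s→19 18:m→19,b→18,x→13,s→18 19:m→19,b→9,x→20,s→19 20:m→9,b→9,x→20,s→20 (ε-aug+det+¬).
'mbm': run [29, 12, 2, 1] end={s32} — reject; 3/3 single-dels accept.
'mbs': run [29, 12, 2, 1] end={s32} rej; 3/3 del acc.
'ssxm': N↓-sim [29, 22, 13, 7, 1] end={s32} — reject; 4/4 del acc.
'xxsbmb': N↓-sim [29, 27, 20, 16, 10, 6, 1] end={s32} — reject; 6/6 del acc.
4 minimals (antichain).


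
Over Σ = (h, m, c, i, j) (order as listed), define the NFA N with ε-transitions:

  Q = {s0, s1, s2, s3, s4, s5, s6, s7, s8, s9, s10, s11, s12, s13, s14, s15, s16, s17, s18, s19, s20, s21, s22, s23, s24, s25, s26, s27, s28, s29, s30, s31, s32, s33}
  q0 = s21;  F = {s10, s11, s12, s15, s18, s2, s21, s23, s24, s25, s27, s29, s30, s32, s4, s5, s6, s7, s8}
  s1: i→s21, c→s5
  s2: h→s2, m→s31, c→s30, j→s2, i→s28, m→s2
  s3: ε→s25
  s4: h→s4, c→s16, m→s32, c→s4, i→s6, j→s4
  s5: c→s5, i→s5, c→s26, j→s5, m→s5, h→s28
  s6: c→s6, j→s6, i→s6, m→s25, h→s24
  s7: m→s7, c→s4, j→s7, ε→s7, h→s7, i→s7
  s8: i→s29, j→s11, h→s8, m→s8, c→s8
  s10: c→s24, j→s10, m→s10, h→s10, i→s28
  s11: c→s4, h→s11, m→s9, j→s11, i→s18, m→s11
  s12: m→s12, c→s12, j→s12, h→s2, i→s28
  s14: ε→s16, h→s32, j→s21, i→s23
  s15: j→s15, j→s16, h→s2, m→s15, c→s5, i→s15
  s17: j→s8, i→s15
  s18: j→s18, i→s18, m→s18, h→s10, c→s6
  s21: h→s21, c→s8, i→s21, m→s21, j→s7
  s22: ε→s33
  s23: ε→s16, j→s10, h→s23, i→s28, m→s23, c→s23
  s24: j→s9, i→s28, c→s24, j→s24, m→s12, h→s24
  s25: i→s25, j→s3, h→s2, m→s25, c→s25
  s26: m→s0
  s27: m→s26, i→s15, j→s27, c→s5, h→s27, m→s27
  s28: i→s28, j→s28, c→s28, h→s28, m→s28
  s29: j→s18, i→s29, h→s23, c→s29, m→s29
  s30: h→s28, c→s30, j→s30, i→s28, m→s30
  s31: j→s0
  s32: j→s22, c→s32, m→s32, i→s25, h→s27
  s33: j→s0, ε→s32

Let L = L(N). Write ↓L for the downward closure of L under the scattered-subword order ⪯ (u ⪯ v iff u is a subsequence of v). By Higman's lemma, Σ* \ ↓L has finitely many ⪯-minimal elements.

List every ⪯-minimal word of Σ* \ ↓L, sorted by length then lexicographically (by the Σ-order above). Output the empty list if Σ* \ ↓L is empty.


min(Σ*\↓L) = [cihi, jcmhch].

|Q|=34, |F|=19, |δ|=123 (6 ε).
min D↑ (20 st, q0=0, F={10}): 0:h→0,m→0,c→1,i→0,j→2 1:h→1,m→1,c→1,i→3,j→4 2:h→2,m→2,c→5,i→2,j→2 3:h→6,m→3,c→3,i→3,j→7 4:h→4,m→4,c→5,i→7,j→4 5:h→5,m→8,c→5,i→9,j→5 6:h→6,m→6,c→6,i→10,j→11 7:h→11,m→7,c→9,i→7,j→7 8:h→12,m→8,c→8,i→13,j→8 9:h→14,m→13,c→9,i→9,j→9 10:h→10,m→10,c→10,i→10,j→10 11:h→11,m→11,c→14,i→10,j→11 12:h→12,m→12,c→15,i→16,j→12 13:h→17,m→13,c→13,i→13,j→13 14:h→14,m→18,c→14,i→10,j→14 15:h→10,m→15,c→15,i→15,j→15 16:h→17,m→16,c→15,i→16,j→16 17:h→17,m→17,c→19,i→10,j→17 18:h→17,m→18,c→18,i→10,j→18 19:h→10,m→19,c→19,i→10,j→19 (ε-aug+det+¬).
'cihi': N↓-sim [28, 26, 19, 11, 1] end={s28} — reject; 4/4 deletions ∈↓L.
'jcmhch': run [28, 24, 20, 16, 10, 5, 1] end={s28} ∉↓L; 6/6 deletions ∈↓L.
2 minimals (antichain).


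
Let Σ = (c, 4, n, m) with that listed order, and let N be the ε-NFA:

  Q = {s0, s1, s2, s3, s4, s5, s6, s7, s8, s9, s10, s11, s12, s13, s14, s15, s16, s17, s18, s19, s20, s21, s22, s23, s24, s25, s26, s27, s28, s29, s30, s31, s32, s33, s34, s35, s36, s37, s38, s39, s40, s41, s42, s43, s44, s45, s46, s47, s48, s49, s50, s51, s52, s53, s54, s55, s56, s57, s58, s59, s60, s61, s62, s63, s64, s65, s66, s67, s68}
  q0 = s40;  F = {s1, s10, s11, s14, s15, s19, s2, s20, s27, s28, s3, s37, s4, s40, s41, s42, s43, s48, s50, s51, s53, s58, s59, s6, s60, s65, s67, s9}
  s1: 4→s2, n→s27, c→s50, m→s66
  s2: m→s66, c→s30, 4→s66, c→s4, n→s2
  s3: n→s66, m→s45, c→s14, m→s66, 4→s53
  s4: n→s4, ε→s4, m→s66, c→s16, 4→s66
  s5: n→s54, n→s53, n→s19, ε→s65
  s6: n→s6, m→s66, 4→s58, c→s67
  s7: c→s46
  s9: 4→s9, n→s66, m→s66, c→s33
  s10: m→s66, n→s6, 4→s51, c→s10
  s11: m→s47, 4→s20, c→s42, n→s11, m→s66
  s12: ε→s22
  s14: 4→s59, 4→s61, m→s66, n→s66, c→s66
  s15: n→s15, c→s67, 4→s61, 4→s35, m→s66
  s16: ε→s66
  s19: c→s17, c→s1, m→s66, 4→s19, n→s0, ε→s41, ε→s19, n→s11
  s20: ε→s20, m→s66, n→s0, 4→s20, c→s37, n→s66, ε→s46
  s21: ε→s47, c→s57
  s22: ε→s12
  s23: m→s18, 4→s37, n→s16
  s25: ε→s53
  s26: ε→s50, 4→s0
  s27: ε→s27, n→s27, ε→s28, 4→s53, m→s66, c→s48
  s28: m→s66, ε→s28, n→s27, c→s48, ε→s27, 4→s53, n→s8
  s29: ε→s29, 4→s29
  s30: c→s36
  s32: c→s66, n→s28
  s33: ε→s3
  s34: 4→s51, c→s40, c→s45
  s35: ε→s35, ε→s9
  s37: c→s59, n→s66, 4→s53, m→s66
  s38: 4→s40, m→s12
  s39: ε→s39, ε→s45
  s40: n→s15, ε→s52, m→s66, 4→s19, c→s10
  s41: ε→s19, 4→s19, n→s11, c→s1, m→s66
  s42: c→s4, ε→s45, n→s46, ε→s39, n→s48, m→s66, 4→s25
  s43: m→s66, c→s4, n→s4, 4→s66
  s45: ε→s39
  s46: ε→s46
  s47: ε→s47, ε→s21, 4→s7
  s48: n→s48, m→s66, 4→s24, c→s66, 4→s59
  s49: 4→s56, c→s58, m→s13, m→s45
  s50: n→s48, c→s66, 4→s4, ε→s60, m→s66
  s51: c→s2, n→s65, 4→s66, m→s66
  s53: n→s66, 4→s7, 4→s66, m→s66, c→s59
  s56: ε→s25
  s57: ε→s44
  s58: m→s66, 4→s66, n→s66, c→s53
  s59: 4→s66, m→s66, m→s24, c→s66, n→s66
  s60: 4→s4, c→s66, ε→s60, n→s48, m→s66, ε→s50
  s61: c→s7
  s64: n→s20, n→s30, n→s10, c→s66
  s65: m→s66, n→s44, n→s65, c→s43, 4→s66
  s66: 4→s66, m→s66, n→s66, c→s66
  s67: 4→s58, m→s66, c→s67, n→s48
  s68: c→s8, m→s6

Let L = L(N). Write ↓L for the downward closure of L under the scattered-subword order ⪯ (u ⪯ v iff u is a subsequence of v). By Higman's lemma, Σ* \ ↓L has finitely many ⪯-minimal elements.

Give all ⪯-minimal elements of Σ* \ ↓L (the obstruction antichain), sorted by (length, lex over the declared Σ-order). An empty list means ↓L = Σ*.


|Q|=69, |F|=28, |δ|=195 (35 ε).
min D↑ (26 st, q0=0, F={4}): 0:c→1,4→2,n→3,m→4 1:c→1,4→5,n→6,m→4 2:c→7,4→2,n→8,m→4 3:c→9,4→10,n→3,m→4 4:c→4,4→4,n→4,m→4 5:c→11,4→4,n→12,m→4 6:c→9,4→13,n→6,m→4 7:c→14,4→11,n→15,m→4 8:c→16,4→17,n→8,m→4 9:c→9,4→13,n→18,m→4 10:c→19,4→10,n→4,m→4 11:c→20,4→4,n→11,m→4 12:c→21,4→4,n→12,m→4 13:c→22,4→4,n→4,m→4 14:c→4,4→20,n→18,m→4 15:c→18,4→22,n→15,m→4 16:c→20,4→22,n→18,m→4 17:c→23,4→17,n→4,m→4 18:c→4,4→24,n→18,m→4 19:c→25,4→22,n→4,m→4 20:c→4,4→4,n→20,m→4 21:c→20,4→4,n→20,m→4 22:c→24,4→4,n→4,m→4 23:c→24,4→22,n→4,m→4 24:c→4,4→4,n→4,m→4 25:c→4,4→24,n→4,m→4 [Hopcroft].
'm': |S_i|=[49, 10] end={s21,s24,s39,s44,s45,s46,s47,s57,s66,s7} — reject; 1/1 del acc.
'c44': |S_i|=[49, 37, 18, 3] end={s46,s66,s7} — reject; 3/3 deletions ∈↓L.
'n4n': run [49, 39, 19, 2] end={s0,s66} — reject; 3/3 single-dels accept.
'4ccc': run [49, 43, 31, 14, 5] end={s16,s36,s46,s66,s7} rej; 4/4 deletions ∈↓L.
'ncnc': N↓-sim [49, 39, 25, 7, 2] end={s16,s66} rej; 4/4 deletions ∈↓L.
'4ncc4': N↓-sim [49, 43, 29, 19, 7, 1] end={s66} rej; 5/5 single-dels accept.
6 obstructions.

A = [m, c44, n4n, 4ccc, ncnc, 4ncc4].


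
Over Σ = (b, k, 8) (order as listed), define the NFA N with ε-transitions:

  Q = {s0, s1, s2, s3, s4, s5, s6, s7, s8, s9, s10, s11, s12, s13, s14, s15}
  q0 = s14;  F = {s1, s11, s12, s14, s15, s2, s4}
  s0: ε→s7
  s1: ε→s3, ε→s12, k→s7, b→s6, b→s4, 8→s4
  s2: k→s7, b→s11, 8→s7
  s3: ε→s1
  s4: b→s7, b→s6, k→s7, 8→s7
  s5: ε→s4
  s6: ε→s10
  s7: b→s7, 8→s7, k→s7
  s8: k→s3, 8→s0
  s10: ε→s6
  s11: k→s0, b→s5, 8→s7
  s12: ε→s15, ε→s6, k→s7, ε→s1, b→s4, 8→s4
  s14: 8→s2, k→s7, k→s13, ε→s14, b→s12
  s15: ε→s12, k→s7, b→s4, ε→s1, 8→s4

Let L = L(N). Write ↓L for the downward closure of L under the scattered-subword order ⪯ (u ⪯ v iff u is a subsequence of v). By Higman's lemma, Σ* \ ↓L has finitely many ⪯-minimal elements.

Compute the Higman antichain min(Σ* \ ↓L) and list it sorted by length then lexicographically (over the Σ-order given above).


|Q|=16, |F|=7, |δ|=42 (13 ε).
min D↑ (6 st, q0=0, F={2}): 0:b→1,k→2,8→3 1:b→4,k→2,8→4 2:b→2,k→2,8→2 3:b→5,k→2,8→2 4:b→2,k→2,8→2 5:b→4,k→2,8→2.
'k': |S_i|=[14, 3] end={s0,s13,s7} rej; 1/1 deletions ∈↓L.
'88': |S_i|=[14, 8, 1] end={s7} rej; 2/2 deletions ∈↓L.
'bbb': run [14, 11, 5, 3] end={s10,s6,s7} — reject; 3/3 deletions ∈↓L.
'bb8': N↓-sim [14, 11, 5, 1] end={s7} ∉↓L; 3/3 del acc.
'b8b': N↓-sim [14, 11, 4, 3] end={s10,s6,s7} ∉↓L; 3/3 del acc.
5 minimals (antichain).

min(Σ*\↓L) = [k, 88, bbb, bb8, b8b].


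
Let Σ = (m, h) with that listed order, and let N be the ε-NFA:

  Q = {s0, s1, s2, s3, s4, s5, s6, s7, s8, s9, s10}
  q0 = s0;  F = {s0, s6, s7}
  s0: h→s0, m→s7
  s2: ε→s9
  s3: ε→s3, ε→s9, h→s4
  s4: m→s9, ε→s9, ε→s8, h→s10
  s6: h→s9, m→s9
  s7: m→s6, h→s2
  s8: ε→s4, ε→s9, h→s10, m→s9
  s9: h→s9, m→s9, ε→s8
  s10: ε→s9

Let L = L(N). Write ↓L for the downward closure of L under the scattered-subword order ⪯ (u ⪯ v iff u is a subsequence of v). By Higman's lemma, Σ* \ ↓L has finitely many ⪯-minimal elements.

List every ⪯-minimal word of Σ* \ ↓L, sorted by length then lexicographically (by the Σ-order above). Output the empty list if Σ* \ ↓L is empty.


|Q|=11, |F|=3, |δ|=22 (9 ε).
min D↑ (4 st, q0=0, F={3}): 0:m→1,h→0 1:m→2,h→3 2:m→3,h→3 3:m→3,h→3.
'mh': |S_i|=[8, 7, 5] end={s10,s2,s4,s8,s9} ∉↓L; 2/2 deletions ∈↓L.
'mmm': |S_i|=[8, 7, 5, 4] end={s10,s4,s8,s9} ∉↓L; 3/3 single-dels accept.
2 words, ⪯-incomp.

min(Σ*\↓L) = [mh, mmm].


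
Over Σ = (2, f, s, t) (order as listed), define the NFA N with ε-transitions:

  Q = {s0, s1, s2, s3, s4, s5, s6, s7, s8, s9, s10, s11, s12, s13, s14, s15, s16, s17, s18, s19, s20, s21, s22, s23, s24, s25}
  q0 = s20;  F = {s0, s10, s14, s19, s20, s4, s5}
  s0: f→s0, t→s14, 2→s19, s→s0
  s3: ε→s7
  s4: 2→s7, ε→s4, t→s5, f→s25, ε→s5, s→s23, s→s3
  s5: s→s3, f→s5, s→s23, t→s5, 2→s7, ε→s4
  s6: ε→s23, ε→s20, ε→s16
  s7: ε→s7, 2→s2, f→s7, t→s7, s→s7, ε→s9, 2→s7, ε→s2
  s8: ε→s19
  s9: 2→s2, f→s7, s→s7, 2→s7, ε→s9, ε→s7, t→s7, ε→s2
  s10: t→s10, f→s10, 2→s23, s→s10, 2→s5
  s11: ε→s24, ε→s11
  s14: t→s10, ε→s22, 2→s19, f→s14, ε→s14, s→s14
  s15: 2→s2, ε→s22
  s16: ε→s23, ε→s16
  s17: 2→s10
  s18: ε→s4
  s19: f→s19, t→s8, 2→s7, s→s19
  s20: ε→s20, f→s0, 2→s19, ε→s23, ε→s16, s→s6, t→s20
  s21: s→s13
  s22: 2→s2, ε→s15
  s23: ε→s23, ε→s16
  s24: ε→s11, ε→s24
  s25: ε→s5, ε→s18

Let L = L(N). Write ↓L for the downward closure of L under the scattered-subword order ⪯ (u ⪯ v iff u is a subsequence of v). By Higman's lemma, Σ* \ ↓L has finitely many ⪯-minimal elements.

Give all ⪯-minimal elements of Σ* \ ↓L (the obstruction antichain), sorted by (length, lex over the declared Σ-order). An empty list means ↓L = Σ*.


Antichain: [22, ftt2s].

|Q|=26, |F|=7, |δ|=77 (32 ε).
min D↑ (7 st, q0=0, F={3}): 0:2→1,f→2,s→0,t→0 1:2→3,f→1,s→1,t→1 2:2→1,f→2,s→2,t→4 3:2→3,f→3,s→3,t→3 4:2→1,f→4,s→4,t→5 5:2→6,f→5,s→5,t→5 6:2→3,f→6,s→3,t→6 (ε-aug+det+¬).
'22': N↓-sim [19, 12, 3] end={s2,s7,s9} rej; 2/2 deletions ∈↓L.
'ftt2s': |S_i|=[19, 17, 16, 13, 10, 6] end={s16,s2,s23,s3,s7,s9} ∉↓L; 5/5 del acc.
2 minimals (antichain).


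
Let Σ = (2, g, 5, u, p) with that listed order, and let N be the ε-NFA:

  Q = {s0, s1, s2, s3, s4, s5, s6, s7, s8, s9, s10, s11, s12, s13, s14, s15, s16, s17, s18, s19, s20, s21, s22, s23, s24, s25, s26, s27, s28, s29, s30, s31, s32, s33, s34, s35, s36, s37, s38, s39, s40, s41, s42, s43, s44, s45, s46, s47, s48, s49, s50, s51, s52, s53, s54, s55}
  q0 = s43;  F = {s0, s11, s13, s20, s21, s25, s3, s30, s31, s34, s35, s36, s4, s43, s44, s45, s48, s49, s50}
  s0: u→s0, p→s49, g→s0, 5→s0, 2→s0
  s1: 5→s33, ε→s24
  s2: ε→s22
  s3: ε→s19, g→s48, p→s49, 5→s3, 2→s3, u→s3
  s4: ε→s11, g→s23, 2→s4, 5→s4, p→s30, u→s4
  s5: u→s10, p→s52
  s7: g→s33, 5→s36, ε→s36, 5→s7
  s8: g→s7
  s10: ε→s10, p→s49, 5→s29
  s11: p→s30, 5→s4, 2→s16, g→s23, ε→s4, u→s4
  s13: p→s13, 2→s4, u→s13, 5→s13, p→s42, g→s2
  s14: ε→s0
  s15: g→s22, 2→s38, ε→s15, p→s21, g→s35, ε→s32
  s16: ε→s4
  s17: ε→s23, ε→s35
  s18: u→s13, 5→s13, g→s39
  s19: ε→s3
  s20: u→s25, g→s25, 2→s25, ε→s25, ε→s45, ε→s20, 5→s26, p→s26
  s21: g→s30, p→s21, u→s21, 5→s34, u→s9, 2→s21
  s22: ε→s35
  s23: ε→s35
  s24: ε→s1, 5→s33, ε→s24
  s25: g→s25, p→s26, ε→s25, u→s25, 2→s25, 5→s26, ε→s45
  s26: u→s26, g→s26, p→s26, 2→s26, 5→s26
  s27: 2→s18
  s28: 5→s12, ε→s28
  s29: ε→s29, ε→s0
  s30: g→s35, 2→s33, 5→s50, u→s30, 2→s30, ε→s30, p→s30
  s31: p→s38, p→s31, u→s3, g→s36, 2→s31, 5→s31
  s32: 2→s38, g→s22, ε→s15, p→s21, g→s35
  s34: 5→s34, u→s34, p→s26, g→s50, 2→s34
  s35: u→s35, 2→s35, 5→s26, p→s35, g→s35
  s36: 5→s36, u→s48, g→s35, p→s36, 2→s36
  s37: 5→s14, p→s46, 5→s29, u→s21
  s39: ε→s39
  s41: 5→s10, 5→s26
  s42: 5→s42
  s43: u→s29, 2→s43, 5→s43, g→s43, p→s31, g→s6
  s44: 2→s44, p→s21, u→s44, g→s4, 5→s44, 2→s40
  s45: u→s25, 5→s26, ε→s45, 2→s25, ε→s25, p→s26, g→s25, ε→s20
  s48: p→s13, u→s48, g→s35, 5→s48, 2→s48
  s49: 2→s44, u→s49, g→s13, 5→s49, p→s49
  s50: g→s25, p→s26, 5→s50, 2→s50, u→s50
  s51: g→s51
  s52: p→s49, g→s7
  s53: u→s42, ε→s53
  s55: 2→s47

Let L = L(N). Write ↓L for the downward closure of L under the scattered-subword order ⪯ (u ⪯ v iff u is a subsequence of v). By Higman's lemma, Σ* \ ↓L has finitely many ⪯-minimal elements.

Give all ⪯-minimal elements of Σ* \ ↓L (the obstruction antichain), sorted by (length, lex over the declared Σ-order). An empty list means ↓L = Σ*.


|Q|=56, |F|=19, |δ|=174 (33 ε).
min D↑ (17 st, q0=0, F={12}): 0:2→0,g→0,5→0,u→1,p→2 1:2→1,g→1,5→1,u→1,p→3 2:2→2,g→4,5→2,u→5,p→2 3:2→6,g→7,5→3,u→3,p→3 4:2→4,g→8,5→4,u→9,p→4 5:2→5,g→9,5→5,u→5,p→3 6:2→6,g→10,5→6,u→6,p→11 7:2→10,g→8,5→7,u→7,p→7 8:2→8,g→8,5→12,u→8,p→8 9:2→9,g→8,5→9,u→9,p→7 10:2→10,g→8,5→10,u→10,p→13 11:2→11,g→13,5→14,u→11,p→11 12:2→12,g→12,5→12,u→12,p→12 13:2→13,g→8,5→15,u→13,p→13 14:2→14,g→15,5→14,u→14,p→12 15:2→15,g→16,5→15,u→15,p→12 16:2→16,g→16,5→12,u→16,p→12 (ε-aug+det+¬).
'pgg5': N↓-sim [32, 28, 18, 8, 1] end={s26} ∉↓L; 4/4 single-dels accept.
'up2p5p': N↓-sim [32, 27, 22, 17, 11, 6, 1] end={s26} ∉↓L; 6/6 del acc.
2 obstructions.

min(Σ*\↓L) = [pgg5, up2p5p].


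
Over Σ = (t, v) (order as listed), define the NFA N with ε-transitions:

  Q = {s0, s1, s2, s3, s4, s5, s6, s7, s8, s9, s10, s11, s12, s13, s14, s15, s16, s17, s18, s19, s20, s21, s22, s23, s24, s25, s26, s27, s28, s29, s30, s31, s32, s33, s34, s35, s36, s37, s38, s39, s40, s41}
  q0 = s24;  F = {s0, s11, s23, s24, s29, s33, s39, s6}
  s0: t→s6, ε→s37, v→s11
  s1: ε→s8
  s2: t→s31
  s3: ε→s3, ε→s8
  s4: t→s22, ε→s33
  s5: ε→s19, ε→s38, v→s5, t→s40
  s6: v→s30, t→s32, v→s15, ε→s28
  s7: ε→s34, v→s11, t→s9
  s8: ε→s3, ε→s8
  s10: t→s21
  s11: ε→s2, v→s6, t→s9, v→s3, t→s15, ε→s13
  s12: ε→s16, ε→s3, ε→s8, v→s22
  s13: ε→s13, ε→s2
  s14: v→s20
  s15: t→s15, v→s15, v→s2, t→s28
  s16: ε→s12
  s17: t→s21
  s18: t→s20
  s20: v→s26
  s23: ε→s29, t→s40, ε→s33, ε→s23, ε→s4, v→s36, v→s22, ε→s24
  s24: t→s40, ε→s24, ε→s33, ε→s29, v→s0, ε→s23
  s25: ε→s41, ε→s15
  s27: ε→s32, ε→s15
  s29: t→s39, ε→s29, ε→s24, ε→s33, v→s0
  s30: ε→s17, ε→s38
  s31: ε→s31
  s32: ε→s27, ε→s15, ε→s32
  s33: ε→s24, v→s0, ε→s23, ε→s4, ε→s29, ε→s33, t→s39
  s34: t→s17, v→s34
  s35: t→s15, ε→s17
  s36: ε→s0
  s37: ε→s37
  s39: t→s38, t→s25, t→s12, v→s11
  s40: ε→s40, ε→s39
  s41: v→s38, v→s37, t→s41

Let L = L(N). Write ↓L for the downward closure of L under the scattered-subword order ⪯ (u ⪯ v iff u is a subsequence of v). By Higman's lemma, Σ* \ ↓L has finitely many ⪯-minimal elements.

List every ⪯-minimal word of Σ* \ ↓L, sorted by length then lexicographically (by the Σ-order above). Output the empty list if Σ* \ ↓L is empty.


|Q|=42, |F|=8, |δ|=95 (51 ε).
min D↑ (6 st, q0=0, F={3}): 0:t→1,v→2 1:t→3,v→4 2:t→5,v→4 3:t→3,v→3 4:t→3,v→5 5:t→3,v→3 (ε-aug+det+¬).
'tt': N↓-sim [31, 24, 17] end={s12,s15,s16,s2,s21,s22,s25,s27,s28,s3,s31,s32,…} rej; 2/2 del acc.
'vtv': |S_i|=[31, 20, 12, 8] end={s15,s17,s2,s21,s28,s30,s31,s38} — reject; 3/3 deletions ∈↓L.
'vvt': run [31, 20, 16, 8] end={s15,s2,s21,s27,s28,s31,s32,s9} ∉↓L; 3/3 single-dels accept.
'tvvv': |S_i|=[31, 24, 18, 13, 8] end={s15,s17,s2,s21,s28,s30,s31,s38} rej; 4/4 del acc.
'vvvv': |S_i|=[31, 20, 16, 13, 8] end={s15,s17,s2,s21,s28,s30,s31,s38} rej; 4/4 single-dels accept.
5 words, ⪯-incomp.

A = [tt, vtv, vvt, tvvv, vvvv].


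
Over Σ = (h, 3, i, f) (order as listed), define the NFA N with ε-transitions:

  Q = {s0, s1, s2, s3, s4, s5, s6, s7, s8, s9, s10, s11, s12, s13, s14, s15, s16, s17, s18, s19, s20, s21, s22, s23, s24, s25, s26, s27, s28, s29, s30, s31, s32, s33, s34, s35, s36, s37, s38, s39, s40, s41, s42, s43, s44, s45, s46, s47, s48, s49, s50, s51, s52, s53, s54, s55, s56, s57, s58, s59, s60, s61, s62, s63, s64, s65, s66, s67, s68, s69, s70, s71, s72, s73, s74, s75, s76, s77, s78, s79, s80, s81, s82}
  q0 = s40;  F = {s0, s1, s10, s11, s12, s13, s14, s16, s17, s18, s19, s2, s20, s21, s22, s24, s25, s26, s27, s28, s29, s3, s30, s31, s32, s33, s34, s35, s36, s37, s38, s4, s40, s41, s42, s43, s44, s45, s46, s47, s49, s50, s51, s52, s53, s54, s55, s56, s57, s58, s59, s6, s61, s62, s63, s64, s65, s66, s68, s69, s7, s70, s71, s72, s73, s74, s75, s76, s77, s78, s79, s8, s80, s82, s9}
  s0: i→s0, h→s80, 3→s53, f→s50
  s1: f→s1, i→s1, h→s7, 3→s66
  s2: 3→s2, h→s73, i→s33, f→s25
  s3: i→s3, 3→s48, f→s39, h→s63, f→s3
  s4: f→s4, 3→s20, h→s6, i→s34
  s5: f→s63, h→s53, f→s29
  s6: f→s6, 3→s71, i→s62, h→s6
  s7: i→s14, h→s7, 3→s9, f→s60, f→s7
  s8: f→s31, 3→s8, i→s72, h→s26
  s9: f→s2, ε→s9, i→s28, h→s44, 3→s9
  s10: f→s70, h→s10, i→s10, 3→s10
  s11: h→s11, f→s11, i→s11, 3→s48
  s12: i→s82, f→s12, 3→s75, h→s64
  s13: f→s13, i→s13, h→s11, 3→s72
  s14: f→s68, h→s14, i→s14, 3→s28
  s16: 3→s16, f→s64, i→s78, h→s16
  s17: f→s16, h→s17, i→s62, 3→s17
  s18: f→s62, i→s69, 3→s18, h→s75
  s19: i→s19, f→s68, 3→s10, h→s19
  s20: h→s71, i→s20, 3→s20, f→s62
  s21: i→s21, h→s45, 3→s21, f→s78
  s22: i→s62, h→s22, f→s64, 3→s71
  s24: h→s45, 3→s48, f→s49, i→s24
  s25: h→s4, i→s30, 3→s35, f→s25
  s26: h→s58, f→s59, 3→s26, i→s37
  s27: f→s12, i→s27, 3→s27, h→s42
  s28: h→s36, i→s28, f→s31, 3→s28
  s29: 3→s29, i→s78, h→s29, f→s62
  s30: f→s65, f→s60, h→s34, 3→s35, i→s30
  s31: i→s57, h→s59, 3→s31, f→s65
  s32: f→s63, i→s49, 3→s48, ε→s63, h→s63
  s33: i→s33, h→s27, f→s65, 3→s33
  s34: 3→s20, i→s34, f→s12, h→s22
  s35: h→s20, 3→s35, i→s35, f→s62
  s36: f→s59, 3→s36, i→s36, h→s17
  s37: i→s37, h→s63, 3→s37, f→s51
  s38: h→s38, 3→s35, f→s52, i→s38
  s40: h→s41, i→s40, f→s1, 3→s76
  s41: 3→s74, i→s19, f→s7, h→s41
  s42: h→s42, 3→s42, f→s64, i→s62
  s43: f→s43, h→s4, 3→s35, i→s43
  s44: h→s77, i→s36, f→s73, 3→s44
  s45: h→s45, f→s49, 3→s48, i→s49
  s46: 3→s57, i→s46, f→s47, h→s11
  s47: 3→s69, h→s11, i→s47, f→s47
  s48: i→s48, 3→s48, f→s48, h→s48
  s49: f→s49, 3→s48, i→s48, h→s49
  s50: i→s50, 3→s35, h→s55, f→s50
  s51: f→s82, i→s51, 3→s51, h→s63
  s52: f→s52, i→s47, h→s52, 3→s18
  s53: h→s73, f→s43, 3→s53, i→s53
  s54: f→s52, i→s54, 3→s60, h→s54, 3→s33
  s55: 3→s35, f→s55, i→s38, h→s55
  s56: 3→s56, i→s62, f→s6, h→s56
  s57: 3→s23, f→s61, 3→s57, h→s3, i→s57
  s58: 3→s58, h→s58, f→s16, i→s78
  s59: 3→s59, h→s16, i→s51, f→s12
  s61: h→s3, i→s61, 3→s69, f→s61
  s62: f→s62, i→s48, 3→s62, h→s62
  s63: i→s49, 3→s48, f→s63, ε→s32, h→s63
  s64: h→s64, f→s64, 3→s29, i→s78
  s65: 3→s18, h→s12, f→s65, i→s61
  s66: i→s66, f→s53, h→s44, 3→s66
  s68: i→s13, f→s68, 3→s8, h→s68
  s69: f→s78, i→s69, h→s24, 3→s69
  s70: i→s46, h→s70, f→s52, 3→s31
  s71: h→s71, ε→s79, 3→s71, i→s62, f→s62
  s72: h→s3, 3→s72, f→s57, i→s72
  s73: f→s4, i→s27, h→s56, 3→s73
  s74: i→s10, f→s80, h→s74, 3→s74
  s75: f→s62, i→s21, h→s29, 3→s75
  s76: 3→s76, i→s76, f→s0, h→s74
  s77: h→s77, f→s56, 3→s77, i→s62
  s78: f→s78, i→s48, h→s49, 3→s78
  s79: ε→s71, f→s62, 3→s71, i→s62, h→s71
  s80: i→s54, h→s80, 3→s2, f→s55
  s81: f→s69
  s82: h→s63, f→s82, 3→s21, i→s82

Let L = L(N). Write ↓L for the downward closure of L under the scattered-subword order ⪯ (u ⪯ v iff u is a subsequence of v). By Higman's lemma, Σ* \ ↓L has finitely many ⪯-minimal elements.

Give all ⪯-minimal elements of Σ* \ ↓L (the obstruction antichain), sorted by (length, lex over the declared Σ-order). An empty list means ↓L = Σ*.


|Q|=83, |F|=75, |δ|=318 (5 ε).
min D↑ (74 st, q0=0, F={53}): 0:h→1,3→2,i→0,f→3 1:h→1,3→4,i→5,f→6 2:h→4,3→2,i→2,f→7 3:h→6,3→8,i→3,f→3 4:h→4,3→4,i→9,f→10 5:h→5,3→9,i→5,f→11 6:h→6,3→12,i→13,f→6 7:h→10,3→14,i→7,f→15 8:h→16,3→8,i→8,f→14 9:h→9,3→9,i→9,f→17 10:h→10,3→18,i→19,f→20 11:h→11,3→21,i→22,f→11 12:h→16,3→12,i→23,f→18 13:h→13,3→23,i→13,f→11 14:h→24,3→14,i→14,f→25 15:h→20,3→26,i→15,f→15 16:h→27,3→16,i→28,f→24 17:h→17,3→29,i→30,f→31 18:h→24,3→18,i→32,f→33 19:h→19,3→32,i→19,f→31 20:h→20,3→26,i→34,f→20 21:h→35,3→21,i→36,f→29 22:h→37,3→36,i→22,f→22 23:h→28,3→23,i→23,f→29 24:h→38,3→24,i→39,f→40 25:h→40,3→26,i→25,f→25 26:h→41,3→26,i→26,f→42 27:h→27,3→27,i→42,f→38 28:h→43,3→28,i→28,f→44 29:h→44,3→29,i→45,f→46 30:h→37,3→45,i→30,f→47 31:h→31,3→48,i→47,f→31 32:h→39,3→32,i→32,f→46 33:h→40,3→26,i→49,f→33 34:h→34,3→26,i→34,f→31 35:h→50,3→35,i→51,f→44 36:h→52,3→36,i→36,f→45 37:h→37,3→53,i→37,f→37 38:h→38,3→38,i→42,f→54 39:h→55,3→39,i→39,f→56 40:h→54,3→41,i→57,f→40 41:h→58,3→41,i→41,f→42 42:h→42,3→42,i→53,f→42 43:h→43,3→43,i→42,f→59 44:h→59,3→44,i→60,f→56 45:h→52,3→45,i→45,f→61 46:h→56,3→48,i→61,f→46 47:h→37,3→62,i→47,f→47 48:h→63,3→48,i→62,f→42 49:h→57,3→26,i→49,f→46 50:h→50,3→50,i→64,f→59 51:h→65,3→51,i→51,f→60 52:h→65,3→53,i→52,f→52 53:h→53,3→53,i→53,f→53 54:h→54,3→58,i→42,f→54 55:h→55,3→55,i→42,f→66 56:h→66,3→63,i→67,f→56 57:h→68,3→41,i→57,f→56 58:h→58,3→58,i→42,f→42 59:h→59,3→59,i→64,f→66 60:h→65,3→60,i→60,f→67 61:h→52,3→62,i→61,f→61 62:h→69,3→62,i→62,f→64 63:h→70,3→63,i→71,f→42 64:h→72,3→64,i→53,f→64 65:h→65,3→53,i→72,f→65 66:h→66,3→70,i→64,f→66 67:h→65,3→71,i→67,f→67 68:h→68,3→58,i→42,f→66 69:h→73,3→53,i→69,f→72 70:h→70,3→70,i→64,f→42 71:h→73,3→71,i→71,f→64 72:h→72,3→53,i→53,f→72 73:h→73,3→53,i→72,f→72.
'hifih3': N↓-sim [79, 71, 57, 39, 22, 9, 1] end={s48} ∉↓L; 6/6 deletions ∈↓L.
'3ff3fi': N↓-sim [79, 71, 56, 38, 15, 4, 1] end={s48} — reject; 6/6 single-dels accept.
'f3hhii': run [79, 73, 57, 37, 19, 4, 1] end={s48} ∉↓L; 6/6 del acc.
3 words, ⪯-incomp.

Antichain: [hifih3, 3ff3fi, f3hhii].


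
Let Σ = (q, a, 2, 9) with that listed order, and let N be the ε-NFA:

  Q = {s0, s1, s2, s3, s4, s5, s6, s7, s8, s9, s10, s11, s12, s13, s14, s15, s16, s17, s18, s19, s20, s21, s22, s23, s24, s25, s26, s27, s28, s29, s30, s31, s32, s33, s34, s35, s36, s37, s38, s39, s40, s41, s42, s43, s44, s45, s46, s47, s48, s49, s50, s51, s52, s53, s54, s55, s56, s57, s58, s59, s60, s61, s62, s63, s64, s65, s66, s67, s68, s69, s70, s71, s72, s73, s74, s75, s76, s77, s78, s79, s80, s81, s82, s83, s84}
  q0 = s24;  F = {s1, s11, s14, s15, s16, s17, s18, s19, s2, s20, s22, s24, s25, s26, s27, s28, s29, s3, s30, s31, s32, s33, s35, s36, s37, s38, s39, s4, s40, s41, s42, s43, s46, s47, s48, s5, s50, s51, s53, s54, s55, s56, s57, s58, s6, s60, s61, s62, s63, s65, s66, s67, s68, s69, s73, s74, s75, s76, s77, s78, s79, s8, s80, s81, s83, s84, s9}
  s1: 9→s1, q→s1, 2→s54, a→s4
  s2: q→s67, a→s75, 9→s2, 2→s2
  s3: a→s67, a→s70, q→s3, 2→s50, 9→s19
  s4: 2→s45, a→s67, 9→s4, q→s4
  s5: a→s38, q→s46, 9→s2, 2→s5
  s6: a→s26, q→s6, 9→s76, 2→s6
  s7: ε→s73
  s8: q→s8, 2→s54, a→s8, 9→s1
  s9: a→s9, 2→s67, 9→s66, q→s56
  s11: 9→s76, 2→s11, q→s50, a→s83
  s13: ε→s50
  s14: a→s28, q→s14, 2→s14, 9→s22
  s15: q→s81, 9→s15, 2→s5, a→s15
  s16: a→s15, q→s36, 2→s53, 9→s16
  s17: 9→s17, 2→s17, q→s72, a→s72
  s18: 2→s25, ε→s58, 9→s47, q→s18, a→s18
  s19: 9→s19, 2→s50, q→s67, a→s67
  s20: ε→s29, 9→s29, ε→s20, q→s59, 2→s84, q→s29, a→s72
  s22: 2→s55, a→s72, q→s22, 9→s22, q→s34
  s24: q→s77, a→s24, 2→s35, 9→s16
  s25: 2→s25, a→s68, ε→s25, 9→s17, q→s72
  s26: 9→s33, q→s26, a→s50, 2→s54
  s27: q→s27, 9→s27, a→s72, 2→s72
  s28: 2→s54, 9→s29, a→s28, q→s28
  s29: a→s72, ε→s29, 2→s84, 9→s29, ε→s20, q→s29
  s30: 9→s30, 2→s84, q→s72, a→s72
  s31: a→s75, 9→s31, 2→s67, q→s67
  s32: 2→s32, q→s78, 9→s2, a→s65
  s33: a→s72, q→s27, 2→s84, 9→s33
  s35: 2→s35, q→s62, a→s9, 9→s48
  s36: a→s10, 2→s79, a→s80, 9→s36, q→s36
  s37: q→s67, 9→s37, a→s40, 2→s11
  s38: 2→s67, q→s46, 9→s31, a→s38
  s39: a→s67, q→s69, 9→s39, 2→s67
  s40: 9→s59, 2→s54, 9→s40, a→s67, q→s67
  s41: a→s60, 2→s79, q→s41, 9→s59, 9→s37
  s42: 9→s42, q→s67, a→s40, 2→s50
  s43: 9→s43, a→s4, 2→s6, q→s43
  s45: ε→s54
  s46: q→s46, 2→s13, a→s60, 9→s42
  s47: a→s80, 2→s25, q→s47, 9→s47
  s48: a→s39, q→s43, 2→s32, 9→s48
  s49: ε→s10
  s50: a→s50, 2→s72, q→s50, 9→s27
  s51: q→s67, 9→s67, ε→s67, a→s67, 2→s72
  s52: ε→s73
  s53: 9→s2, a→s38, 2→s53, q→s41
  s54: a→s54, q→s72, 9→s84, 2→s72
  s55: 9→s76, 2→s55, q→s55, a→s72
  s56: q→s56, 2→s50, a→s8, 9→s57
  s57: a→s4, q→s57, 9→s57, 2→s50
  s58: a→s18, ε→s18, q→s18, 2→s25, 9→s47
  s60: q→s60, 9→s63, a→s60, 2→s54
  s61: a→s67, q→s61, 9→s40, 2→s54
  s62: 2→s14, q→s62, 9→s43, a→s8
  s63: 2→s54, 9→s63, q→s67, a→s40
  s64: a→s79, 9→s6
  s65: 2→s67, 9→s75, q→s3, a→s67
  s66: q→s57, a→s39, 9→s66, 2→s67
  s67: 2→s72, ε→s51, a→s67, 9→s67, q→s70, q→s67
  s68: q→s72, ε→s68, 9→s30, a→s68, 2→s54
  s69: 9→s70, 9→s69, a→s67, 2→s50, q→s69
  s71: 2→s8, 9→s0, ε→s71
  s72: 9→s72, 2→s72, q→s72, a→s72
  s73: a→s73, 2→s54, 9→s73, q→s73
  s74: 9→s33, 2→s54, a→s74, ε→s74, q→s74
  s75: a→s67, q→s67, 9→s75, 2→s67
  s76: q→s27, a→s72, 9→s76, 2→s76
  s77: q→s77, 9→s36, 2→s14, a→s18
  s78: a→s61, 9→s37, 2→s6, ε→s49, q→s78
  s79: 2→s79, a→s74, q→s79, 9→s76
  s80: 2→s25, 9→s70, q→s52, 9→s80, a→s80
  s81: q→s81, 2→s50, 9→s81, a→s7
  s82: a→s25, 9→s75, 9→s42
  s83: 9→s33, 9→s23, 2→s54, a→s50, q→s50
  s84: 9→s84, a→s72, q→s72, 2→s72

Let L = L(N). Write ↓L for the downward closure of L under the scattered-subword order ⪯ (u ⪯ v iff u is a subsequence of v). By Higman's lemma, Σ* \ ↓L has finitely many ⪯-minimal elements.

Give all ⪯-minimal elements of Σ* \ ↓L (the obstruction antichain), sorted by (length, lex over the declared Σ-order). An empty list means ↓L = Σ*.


|Q|=85, |F|=67, |δ|=307 (18 ε).
min D↑ (65 st, q0=0, F={30}): 0:q→1,a→0,2→2,9→3 1:q→1,a→4,2→5,9→6 2:q→7,a→8,2→2,9→9 3:q→6,a→10,2→11,9→3 4:q→4,a→4,2→12,9→13 5:q→5,a→14,2→5,9→15 6:q→6,a→16,2→17,9→6 7:q→7,a→18,2→5,9→19 8:q→20,a→8,2→21,9→22 9:q→19,a→23,2→24,9→9 10:q→25,a→10,2→26,9→10 11:q→27,a→28,2→11,9→29 12:q→30,a→31,2→12,9→32 13:q→13,a→16,2→12,9→13 14:q→14,a→14,2→33,9→34 15:q→15,a→30,2→35,9→15 16:q→36,a→16,2→12,9→16 17:q→17,a→37,2→17,9→38 18:q→18,a→18,2→33,9→39 19:q→19,a→40,2→41,9→19 20:q→20,a→18,2→42,9→43 21:q→21,a→21,2→30,9→21 22:q→43,a→23,2→21,9→22 23:q→44,a→21,2→21,9→23 24:q→45,a→46,2→24,9→29 25:q→25,a→36,2→42,9→25 26:q→47,a→28,2→26,9→29 27:q→27,a→48,2→17,9→49 28:q→47,a→28,2→21,9→50 29:q→21,a→51,2→29,9→29 30:q→30,a→30,2→30,9→30 31:q→30,a→31,2→33,9→52 32:q→30,a→30,2→32,9→32 33:q→30,a→33,2→30,9→53 34:q→34,a→30,2→53,9→34 35:q→35,a→30,2→35,9→38 36:q→36,a→36,2→33,9→36 37:q→37,a→37,2→33,9→54 38:q→55,a→30,2→38,9→38 39:q→39,a→40,2→33,9→39 40:q→40,a→21,2→33,9→40 41:q→41,a→56,2→41,9→38 42:q→42,a→42,2→30,9→55 43:q→43,a→40,2→42,9→43 44:q→44,a→21,2→42,9→44 45:q→45,a→57,2→41,9→49 46:q→58,a→21,2→21,9→51 47:q→47,a→48,2→42,9→59 48:q→48,a→48,2→33,9→60 49:q→21,a→61,2→62,9→49 50:q→21,a→51,2→21,9→50 51:q→21,a→21,2→21,9→51 52:q→30,a→30,2→53,9→52 53:q→30,a→30,2→30,9→53 54:q→55,a→30,2→53,9→54 55:q→55,a→30,2→30,9→55 56:q→56,a→42,2→33,9→54 57:q→57,a→21,2→33,9→61 58:q→58,a→21,2→42,9→63 59:q→21,a→61,2→42,9→59 60:q→21,a→61,2→33,9→60 61:q→21,a→21,2→33,9→61 62:q→42,a→64,2→62,9→38 63:q→21,a→21,2→42,9→63 64:q→42,a→42,2→33,9→54 (ε-aug+det+¬).
'qa2q': run [78, 62, 37, 8, 1] end={s72} ∉↓L; 4/4 single-dels accept.
'q29a': run [78, 62, 28, 14, 1] end={s72} rej; 4/4 del acc.
'2a22': run [78, 65, 42, 10, 1] end={s72} — reject; 4/4 del acc.
'29aa2': N↓-sim [78, 65, 47, 23, 8, 1] end={s72} rej; 5/5 deletions ∈↓L.
'9aq22': |S_i|=[78, 67, 44, 28, 7, 1] end={s72} — reject; 5/5 deletions ∈↓L.
'929q2': |S_i|=[78, 67, 46, 24, 6, 1] end={s72} ∉↓L; 5/5 deletions ∈↓L.
6 minimals (antichain).

Antichain: [qa2q, q29a, 2a22, 29aa2, 9aq22, 929q2].
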